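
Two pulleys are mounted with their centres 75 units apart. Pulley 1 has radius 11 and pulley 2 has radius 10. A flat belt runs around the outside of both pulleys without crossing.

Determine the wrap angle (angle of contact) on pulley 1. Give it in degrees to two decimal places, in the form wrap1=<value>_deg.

open belt: β = asin((r2−r1)/C) = asin(-1/75) = -0.7640°
wrap1 = π − 2β = 181.5279°
wrap2 = π + 2β = 178.4721°

wrap1=181.53_deg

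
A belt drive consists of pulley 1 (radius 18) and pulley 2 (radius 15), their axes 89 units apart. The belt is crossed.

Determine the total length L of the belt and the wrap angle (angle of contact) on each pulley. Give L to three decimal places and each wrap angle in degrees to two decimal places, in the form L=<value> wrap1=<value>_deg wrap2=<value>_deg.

crossed belt: β = asin((r1+r2)/C) = asin(33/89) = 21.7641°
wrap1 = wrap2 = π + 2β = 223.5283°
tangent length = C·cosβ = 82.6559
L = (r1+r2)·wrap + 2·C·cosβ = 33·3.9013 + 2·82.6559 = 294.0549

L=294.055 wrap1=223.53_deg wrap2=223.53_deg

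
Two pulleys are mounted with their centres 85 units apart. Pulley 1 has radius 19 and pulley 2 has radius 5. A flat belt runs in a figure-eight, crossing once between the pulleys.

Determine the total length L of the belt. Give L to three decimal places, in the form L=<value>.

L=252.221

crossed belt: β = asin((r1+r2)/C) = asin(24/85) = 16.4007°
wrap1 = wrap2 = π + 2β = 212.8014°
tangent length = C·cosβ = 81.5414
L = (r1+r2)·wrap + 2·C·cosβ = 24·3.7141 + 2·81.5414 = 252.2208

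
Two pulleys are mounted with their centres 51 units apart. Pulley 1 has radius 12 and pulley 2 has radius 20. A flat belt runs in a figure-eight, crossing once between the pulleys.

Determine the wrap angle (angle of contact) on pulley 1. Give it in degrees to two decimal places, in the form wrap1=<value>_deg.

wrap1=257.72_deg

crossed belt: β = asin((r1+r2)/C) = asin(32/51) = 38.8623°
wrap1 = wrap2 = π + 2β = 257.7246°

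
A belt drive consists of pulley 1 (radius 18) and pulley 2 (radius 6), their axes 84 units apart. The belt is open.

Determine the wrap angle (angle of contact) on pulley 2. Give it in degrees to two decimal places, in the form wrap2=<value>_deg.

open belt: β = asin((r2−r1)/C) = asin(-12/84) = -8.2132°
wrap1 = π − 2β = 196.4264°
wrap2 = π + 2β = 163.5736°

wrap2=163.57_deg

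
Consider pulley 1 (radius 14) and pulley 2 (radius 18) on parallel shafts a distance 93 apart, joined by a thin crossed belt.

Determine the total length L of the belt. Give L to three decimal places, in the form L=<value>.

crossed belt: β = asin((r1+r2)/C) = asin(32/93) = 20.1260°
wrap1 = wrap2 = π + 2β = 220.2520°
tangent length = C·cosβ = 87.3212
L = (r1+r2)·wrap + 2·C·cosβ = 32·3.8441 + 2·87.3212 = 297.6544

L=297.654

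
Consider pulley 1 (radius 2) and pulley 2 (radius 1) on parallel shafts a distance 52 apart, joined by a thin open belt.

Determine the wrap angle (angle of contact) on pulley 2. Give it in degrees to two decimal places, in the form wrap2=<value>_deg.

open belt: β = asin((r2−r1)/C) = asin(-1/52) = -1.1019°
wrap1 = π − 2β = 182.2038°
wrap2 = π + 2β = 177.7962°

wrap2=177.80_deg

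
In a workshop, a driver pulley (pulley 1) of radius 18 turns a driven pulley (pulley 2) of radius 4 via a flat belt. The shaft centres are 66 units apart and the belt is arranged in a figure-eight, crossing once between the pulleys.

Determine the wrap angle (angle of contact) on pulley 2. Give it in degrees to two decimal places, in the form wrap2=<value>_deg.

crossed belt: β = asin((r1+r2)/C) = asin(22/66) = 19.4712°
wrap1 = wrap2 = π + 2β = 218.9424°

wrap2=218.94_deg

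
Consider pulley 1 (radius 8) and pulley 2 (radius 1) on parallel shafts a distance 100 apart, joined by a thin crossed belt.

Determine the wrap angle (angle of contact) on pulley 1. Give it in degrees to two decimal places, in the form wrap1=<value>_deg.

wrap1=190.33_deg

crossed belt: β = asin((r1+r2)/C) = asin(9/100) = 5.1636°
wrap1 = wrap2 = π + 2β = 190.3272°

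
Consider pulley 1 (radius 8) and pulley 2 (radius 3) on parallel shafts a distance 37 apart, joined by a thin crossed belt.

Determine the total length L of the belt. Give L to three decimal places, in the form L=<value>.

L=111.853

crossed belt: β = asin((r1+r2)/C) = asin(11/37) = 17.2953°
wrap1 = wrap2 = π + 2β = 214.5907°
tangent length = C·cosβ = 35.3270
L = (r1+r2)·wrap + 2·C·cosβ = 11·3.7453 + 2·35.3270 = 111.8525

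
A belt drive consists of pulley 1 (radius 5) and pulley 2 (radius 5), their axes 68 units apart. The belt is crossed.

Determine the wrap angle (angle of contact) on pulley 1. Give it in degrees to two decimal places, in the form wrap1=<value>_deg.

crossed belt: β = asin((r1+r2)/C) = asin(10/68) = 8.4565°
wrap1 = wrap2 = π + 2β = 196.9130°

wrap1=196.91_deg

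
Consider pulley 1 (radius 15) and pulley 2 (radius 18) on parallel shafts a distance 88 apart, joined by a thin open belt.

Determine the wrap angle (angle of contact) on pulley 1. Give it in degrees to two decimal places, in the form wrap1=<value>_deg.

open belt: β = asin((r2−r1)/C) = asin(3/88) = 1.9536°
wrap1 = π − 2β = 176.0927°
wrap2 = π + 2β = 183.9073°

wrap1=176.09_deg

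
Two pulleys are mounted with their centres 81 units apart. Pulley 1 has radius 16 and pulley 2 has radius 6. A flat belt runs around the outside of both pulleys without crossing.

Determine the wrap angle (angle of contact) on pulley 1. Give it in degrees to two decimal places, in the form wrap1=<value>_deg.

open belt: β = asin((r2−r1)/C) = asin(-10/81) = -7.0916°
wrap1 = π − 2β = 194.1833°
wrap2 = π + 2β = 165.8167°

wrap1=194.18_deg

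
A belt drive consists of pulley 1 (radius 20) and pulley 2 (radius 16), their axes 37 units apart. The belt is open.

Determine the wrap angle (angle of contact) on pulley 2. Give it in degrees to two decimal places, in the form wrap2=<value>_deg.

open belt: β = asin((r2−r1)/C) = asin(-4/37) = -6.2063°
wrap1 = π − 2β = 192.4125°
wrap2 = π + 2β = 167.5875°

wrap2=167.59_deg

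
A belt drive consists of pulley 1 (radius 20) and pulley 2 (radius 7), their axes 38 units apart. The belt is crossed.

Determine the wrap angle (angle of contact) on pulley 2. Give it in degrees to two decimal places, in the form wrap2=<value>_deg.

crossed belt: β = asin((r1+r2)/C) = asin(27/38) = 45.2778°
wrap1 = wrap2 = π + 2β = 270.5555°

wrap2=270.56_deg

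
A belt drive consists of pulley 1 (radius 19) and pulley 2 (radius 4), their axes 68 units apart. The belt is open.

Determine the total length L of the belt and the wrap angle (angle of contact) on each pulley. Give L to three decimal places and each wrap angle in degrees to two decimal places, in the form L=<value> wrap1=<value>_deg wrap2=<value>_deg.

open belt: β = asin((r2−r1)/C) = asin(-15/68) = -12.7436°
wrap1 = π − 2β = 205.4872°
wrap2 = π + 2β = 154.5128°
tangent length = C·cosβ = 66.3250
L = r1·wrap1 + r2·wrap2 + 2·C·cosβ = 19·3.5864 + 4·2.6968 + 2·66.3250 = 211.5791

L=211.579 wrap1=205.49_deg wrap2=154.51_deg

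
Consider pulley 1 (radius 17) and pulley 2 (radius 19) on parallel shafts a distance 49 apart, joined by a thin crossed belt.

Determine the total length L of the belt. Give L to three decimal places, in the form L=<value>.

L=238.996

crossed belt: β = asin((r1+r2)/C) = asin(36/49) = 47.2814°
wrap1 = wrap2 = π + 2β = 274.5627°
tangent length = C·cosβ = 33.2415
L = (r1+r2)·wrap + 2·C·cosβ = 36·4.7920 + 2·33.2415 = 238.9959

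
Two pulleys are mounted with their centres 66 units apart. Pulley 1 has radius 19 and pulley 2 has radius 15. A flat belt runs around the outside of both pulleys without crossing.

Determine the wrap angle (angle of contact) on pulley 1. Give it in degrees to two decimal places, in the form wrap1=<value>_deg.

wrap1=186.95_deg

open belt: β = asin((r2−r1)/C) = asin(-4/66) = -3.4746°
wrap1 = π − 2β = 186.9492°
wrap2 = π + 2β = 173.0508°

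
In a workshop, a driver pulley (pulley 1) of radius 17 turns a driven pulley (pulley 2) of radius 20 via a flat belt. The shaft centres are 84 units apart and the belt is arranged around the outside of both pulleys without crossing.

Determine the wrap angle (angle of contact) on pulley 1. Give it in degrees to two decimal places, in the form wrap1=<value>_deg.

wrap1=175.91_deg

open belt: β = asin((r2−r1)/C) = asin(3/84) = 2.0467°
wrap1 = π − 2β = 175.9066°
wrap2 = π + 2β = 184.0934°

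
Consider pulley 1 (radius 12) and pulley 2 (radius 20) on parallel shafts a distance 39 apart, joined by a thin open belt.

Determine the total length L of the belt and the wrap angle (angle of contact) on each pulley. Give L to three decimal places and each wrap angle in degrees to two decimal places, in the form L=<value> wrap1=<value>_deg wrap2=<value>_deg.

open belt: β = asin((r2−r1)/C) = asin(8/39) = 11.8370°
wrap1 = π − 2β = 156.3260°
wrap2 = π + 2β = 203.6740°
tangent length = C·cosβ = 38.1707
L = r1·wrap1 + r2·wrap2 + 2·C·cosβ = 12·2.7284 + 20·3.5548 + 2·38.1707 = 180.1778

L=180.178 wrap1=156.33_deg wrap2=203.67_deg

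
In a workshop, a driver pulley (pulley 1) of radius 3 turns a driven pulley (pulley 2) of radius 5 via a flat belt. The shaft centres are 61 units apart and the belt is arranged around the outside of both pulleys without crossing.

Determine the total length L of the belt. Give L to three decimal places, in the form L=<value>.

L=147.198

open belt: β = asin((r2−r1)/C) = asin(2/61) = 1.8789°
wrap1 = π − 2β = 176.2422°
wrap2 = π + 2β = 183.7578°
tangent length = C·cosβ = 60.9672
L = r1·wrap1 + r2·wrap2 + 2·C·cosβ = 3·3.0760 + 5·3.2072 + 2·60.9672 = 147.1983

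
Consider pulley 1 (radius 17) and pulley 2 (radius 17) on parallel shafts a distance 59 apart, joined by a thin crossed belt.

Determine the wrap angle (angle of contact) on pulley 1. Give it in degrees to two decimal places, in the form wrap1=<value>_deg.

wrap1=250.38_deg

crossed belt: β = asin((r1+r2)/C) = asin(34/59) = 35.1887°
wrap1 = wrap2 = π + 2β = 250.3774°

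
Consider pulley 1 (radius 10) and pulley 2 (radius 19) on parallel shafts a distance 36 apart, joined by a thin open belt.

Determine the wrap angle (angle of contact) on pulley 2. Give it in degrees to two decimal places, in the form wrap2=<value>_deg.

open belt: β = asin((r2−r1)/C) = asin(9/36) = 14.4775°
wrap1 = π − 2β = 151.0450°
wrap2 = π + 2β = 208.9550°

wrap2=208.96_deg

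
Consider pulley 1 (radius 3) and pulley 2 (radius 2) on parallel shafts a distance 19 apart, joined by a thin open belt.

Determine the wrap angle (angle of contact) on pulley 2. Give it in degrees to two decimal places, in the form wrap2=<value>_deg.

wrap2=173.97_deg

open belt: β = asin((r2−r1)/C) = asin(-1/19) = -3.0170°
wrap1 = π − 2β = 186.0339°
wrap2 = π + 2β = 173.9661°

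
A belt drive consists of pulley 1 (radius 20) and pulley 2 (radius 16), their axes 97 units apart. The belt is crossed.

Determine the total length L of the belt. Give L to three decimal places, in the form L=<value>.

crossed belt: β = asin((r1+r2)/C) = asin(36/97) = 21.7856°
wrap1 = wrap2 = π + 2β = 223.5711°
tangent length = C·cosβ = 90.0722
L = (r1+r2)·wrap + 2·C·cosβ = 36·3.9021 + 2·90.0722 = 320.6183

L=320.618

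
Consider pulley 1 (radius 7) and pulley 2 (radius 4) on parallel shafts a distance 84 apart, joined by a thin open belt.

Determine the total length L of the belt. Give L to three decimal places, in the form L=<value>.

L=202.665

open belt: β = asin((r2−r1)/C) = asin(-3/84) = -2.0467°
wrap1 = π − 2β = 184.0934°
wrap2 = π + 2β = 175.9066°
tangent length = C·cosβ = 83.9464
L = r1·wrap1 + r2·wrap2 + 2·C·cosβ = 7·3.2130 + 4·3.0701 + 2·83.9464 = 202.6647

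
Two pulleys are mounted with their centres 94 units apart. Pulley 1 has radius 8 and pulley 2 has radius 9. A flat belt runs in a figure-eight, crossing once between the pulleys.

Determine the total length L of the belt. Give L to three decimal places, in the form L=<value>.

crossed belt: β = asin((r1+r2)/C) = asin(17/94) = 10.4193°
wrap1 = wrap2 = π + 2β = 200.8387°
tangent length = C·cosβ = 92.4500
L = (r1+r2)·wrap + 2·C·cosβ = 17·3.5053 + 2·92.4500 = 244.4900

L=244.490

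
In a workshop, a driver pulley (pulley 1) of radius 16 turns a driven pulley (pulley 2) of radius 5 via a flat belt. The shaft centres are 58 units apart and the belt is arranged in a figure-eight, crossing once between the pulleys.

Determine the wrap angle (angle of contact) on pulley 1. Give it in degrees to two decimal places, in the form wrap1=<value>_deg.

crossed belt: β = asin((r1+r2)/C) = asin(21/58) = 21.2273°
wrap1 = wrap2 = π + 2β = 222.4546°

wrap1=222.45_deg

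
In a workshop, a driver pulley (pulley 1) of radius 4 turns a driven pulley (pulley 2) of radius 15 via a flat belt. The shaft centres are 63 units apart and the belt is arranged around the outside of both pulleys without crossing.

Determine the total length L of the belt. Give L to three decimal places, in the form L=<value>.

L=187.616

open belt: β = asin((r2−r1)/C) = asin(11/63) = 10.0556°
wrap1 = π − 2β = 159.8889°
wrap2 = π + 2β = 200.1111°
tangent length = C·cosβ = 62.0322
L = r1·wrap1 + r2·wrap2 + 2·C·cosβ = 4·2.7906 + 15·3.4926 + 2·62.0322 = 187.6158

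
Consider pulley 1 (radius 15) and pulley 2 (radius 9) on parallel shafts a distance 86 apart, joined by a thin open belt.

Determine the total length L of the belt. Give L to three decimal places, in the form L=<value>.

L=247.817

open belt: β = asin((r2−r1)/C) = asin(-6/86) = -4.0006°
wrap1 = π − 2β = 188.0013°
wrap2 = π + 2β = 171.9987°
tangent length = C·cosβ = 85.7904
L = r1·wrap1 + r2·wrap2 + 2·C·cosβ = 15·3.2812 + 9·3.0019 + 2·85.7904 = 247.8170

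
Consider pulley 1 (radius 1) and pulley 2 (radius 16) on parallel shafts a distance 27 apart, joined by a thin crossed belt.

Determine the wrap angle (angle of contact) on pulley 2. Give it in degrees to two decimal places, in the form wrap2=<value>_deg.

crossed belt: β = asin((r1+r2)/C) = asin(17/27) = 39.0228°
wrap1 = wrap2 = π + 2β = 258.0456°

wrap2=258.05_deg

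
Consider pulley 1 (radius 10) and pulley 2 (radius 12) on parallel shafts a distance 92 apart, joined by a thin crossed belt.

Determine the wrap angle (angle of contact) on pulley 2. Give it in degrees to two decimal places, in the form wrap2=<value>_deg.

wrap2=207.67_deg

crossed belt: β = asin((r1+r2)/C) = asin(22/92) = 13.8352°
wrap1 = wrap2 = π + 2β = 207.6704°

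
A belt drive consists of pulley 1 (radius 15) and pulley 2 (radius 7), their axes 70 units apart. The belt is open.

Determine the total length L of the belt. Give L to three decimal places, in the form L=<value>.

L=210.030

open belt: β = asin((r2−r1)/C) = asin(-8/70) = -6.5624°
wrap1 = π − 2β = 193.1249°
wrap2 = π + 2β = 166.8751°
tangent length = C·cosβ = 69.5414
L = r1·wrap1 + r2·wrap2 + 2·C·cosβ = 15·3.3707 + 7·2.9125 + 2·69.5414 = 210.0303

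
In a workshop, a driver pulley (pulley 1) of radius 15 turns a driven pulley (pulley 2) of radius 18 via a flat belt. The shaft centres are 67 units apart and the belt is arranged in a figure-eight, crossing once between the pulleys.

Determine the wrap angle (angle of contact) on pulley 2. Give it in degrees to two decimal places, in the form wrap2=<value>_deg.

wrap2=239.01_deg

crossed belt: β = asin((r1+r2)/C) = asin(33/67) = 29.5075°
wrap1 = wrap2 = π + 2β = 239.0150°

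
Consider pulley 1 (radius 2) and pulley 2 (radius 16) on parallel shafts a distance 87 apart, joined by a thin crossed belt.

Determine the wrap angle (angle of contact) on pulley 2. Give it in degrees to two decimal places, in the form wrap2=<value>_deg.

wrap2=203.88_deg

crossed belt: β = asin((r1+r2)/C) = asin(18/87) = 11.9405°
wrap1 = wrap2 = π + 2β = 203.8811°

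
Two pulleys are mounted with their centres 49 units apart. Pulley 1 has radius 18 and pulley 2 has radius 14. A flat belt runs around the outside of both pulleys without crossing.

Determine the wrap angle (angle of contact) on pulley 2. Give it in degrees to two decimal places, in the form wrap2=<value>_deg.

wrap2=170.64_deg

open belt: β = asin((r2−r1)/C) = asin(-4/49) = -4.6824°
wrap1 = π − 2β = 189.3648°
wrap2 = π + 2β = 170.6352°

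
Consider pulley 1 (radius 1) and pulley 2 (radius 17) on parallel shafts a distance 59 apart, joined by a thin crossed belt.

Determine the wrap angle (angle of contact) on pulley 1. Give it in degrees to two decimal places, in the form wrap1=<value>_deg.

crossed belt: β = asin((r1+r2)/C) = asin(18/59) = 17.7633°
wrap1 = wrap2 = π + 2β = 215.5265°

wrap1=215.53_deg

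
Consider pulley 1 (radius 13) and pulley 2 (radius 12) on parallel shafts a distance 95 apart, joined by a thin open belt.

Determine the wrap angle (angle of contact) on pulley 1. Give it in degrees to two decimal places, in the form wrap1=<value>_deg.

open belt: β = asin((r2−r1)/C) = asin(-1/95) = -0.6031°
wrap1 = π − 2β = 181.2062°
wrap2 = π + 2β = 178.7938°

wrap1=181.21_deg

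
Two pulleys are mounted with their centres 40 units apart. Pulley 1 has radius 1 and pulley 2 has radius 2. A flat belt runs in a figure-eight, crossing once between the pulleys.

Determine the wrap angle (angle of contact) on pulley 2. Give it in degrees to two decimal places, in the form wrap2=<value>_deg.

crossed belt: β = asin((r1+r2)/C) = asin(3/40) = 4.3012°
wrap1 = wrap2 = π + 2β = 188.6024°

wrap2=188.60_deg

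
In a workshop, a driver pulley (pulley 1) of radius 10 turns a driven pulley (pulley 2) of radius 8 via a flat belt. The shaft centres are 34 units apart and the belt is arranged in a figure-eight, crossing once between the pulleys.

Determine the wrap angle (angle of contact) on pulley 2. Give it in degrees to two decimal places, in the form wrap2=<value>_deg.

wrap2=243.93_deg

crossed belt: β = asin((r1+r2)/C) = asin(18/34) = 31.9657°
wrap1 = wrap2 = π + 2β = 243.9314°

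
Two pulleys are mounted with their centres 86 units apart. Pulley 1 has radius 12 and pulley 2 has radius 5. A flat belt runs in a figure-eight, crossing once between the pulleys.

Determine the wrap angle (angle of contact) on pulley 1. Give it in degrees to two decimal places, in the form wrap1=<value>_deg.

wrap1=202.80_deg

crossed belt: β = asin((r1+r2)/C) = asin(17/86) = 11.4010°
wrap1 = wrap2 = π + 2β = 202.8020°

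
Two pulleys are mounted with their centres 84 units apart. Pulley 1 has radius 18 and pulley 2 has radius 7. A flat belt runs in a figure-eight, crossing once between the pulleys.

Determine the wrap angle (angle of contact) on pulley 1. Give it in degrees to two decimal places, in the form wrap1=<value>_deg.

crossed belt: β = asin((r1+r2)/C) = asin(25/84) = 17.3147°
wrap1 = wrap2 = π + 2β = 214.6293°

wrap1=214.63_deg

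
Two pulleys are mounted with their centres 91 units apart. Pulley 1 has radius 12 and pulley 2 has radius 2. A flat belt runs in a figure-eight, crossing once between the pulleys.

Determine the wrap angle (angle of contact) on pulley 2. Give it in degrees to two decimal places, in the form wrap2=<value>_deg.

wrap2=197.70_deg

crossed belt: β = asin((r1+r2)/C) = asin(14/91) = 8.8499°
wrap1 = wrap2 = π + 2β = 197.6998°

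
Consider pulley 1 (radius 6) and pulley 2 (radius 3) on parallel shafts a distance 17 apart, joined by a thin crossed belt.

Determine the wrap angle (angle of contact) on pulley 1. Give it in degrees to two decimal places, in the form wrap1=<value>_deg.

wrap1=243.93_deg

crossed belt: β = asin((r1+r2)/C) = asin(9/17) = 31.9657°
wrap1 = wrap2 = π + 2β = 243.9314°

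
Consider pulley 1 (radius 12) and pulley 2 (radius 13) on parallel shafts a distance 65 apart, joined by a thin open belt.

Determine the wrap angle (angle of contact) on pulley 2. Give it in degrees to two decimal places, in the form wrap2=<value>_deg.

wrap2=181.76_deg

open belt: β = asin((r2−r1)/C) = asin(1/65) = 0.8815°
wrap1 = π − 2β = 178.2370°
wrap2 = π + 2β = 181.7630°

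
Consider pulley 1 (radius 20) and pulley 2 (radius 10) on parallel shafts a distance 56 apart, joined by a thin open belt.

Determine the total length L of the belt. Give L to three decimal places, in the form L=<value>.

open belt: β = asin((r2−r1)/C) = asin(-10/56) = -10.2866°
wrap1 = π − 2β = 200.5731°
wrap2 = π + 2β = 159.4269°
tangent length = C·cosβ = 55.0999
L = r1·wrap1 + r2·wrap2 + 2·C·cosβ = 20·3.5007 + 10·2.7825 + 2·55.0999 = 208.0383

L=208.038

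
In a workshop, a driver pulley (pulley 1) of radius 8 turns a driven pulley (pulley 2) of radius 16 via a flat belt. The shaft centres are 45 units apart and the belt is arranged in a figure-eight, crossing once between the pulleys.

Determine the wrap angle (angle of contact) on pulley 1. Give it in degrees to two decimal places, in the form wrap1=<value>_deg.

wrap1=244.46_deg

crossed belt: β = asin((r1+r2)/C) = asin(24/45) = 32.2310°
wrap1 = wrap2 = π + 2β = 244.4619°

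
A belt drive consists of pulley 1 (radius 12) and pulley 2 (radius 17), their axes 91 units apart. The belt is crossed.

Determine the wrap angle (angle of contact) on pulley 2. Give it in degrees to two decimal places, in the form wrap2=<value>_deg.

crossed belt: β = asin((r1+r2)/C) = asin(29/91) = 18.5832°
wrap1 = wrap2 = π + 2β = 217.1664°

wrap2=217.17_deg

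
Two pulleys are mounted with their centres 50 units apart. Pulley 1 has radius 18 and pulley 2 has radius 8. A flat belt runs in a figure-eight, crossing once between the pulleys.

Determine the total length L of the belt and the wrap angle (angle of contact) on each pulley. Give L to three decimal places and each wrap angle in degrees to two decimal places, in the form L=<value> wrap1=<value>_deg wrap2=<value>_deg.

crossed belt: β = asin((r1+r2)/C) = asin(26/50) = 31.3323°
wrap1 = wrap2 = π + 2β = 242.6645°
tangent length = C·cosβ = 42.7083
L = (r1+r2)·wrap + 2·C·cosβ = 26·4.2353 + 2·42.7083 = 195.5343

L=195.534 wrap1=242.66_deg wrap2=242.66_deg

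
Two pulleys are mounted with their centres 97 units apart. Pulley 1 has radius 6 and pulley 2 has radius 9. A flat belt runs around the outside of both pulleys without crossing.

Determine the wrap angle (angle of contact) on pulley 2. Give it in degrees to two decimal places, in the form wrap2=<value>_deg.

wrap2=183.54_deg

open belt: β = asin((r2−r1)/C) = asin(3/97) = 1.7723°
wrap1 = π − 2β = 176.4554°
wrap2 = π + 2β = 183.5446°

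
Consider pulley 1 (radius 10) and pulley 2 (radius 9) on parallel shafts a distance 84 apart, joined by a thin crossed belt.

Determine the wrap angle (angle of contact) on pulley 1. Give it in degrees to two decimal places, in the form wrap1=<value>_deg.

wrap1=206.15_deg

crossed belt: β = asin((r1+r2)/C) = asin(19/84) = 13.0729°
wrap1 = wrap2 = π + 2β = 206.1458°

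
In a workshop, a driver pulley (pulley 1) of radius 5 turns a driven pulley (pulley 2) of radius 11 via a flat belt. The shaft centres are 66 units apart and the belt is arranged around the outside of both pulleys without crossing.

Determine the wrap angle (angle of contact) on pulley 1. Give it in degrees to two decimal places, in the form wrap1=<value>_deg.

open belt: β = asin((r2−r1)/C) = asin(6/66) = 5.2159°
wrap1 = π − 2β = 169.5682°
wrap2 = π + 2β = 190.4318°

wrap1=169.57_deg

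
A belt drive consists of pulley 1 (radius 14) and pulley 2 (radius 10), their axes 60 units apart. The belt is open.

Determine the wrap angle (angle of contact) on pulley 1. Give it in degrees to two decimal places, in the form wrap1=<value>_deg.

open belt: β = asin((r2−r1)/C) = asin(-4/60) = -3.8226°
wrap1 = π − 2β = 187.6451°
wrap2 = π + 2β = 172.3549°

wrap1=187.65_deg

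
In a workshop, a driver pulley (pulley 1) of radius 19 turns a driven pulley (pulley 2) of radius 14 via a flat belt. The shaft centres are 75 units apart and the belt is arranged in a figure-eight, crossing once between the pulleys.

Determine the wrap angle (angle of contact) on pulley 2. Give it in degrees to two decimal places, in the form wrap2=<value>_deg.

crossed belt: β = asin((r1+r2)/C) = asin(33/75) = 26.1039°
wrap1 = wrap2 = π + 2β = 232.2078°

wrap2=232.21_deg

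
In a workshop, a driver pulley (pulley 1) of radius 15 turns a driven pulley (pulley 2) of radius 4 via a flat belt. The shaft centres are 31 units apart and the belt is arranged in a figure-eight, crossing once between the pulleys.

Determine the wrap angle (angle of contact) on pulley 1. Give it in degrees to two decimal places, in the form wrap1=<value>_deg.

crossed belt: β = asin((r1+r2)/C) = asin(19/31) = 37.7997°
wrap1 = wrap2 = π + 2β = 255.5994°

wrap1=255.60_deg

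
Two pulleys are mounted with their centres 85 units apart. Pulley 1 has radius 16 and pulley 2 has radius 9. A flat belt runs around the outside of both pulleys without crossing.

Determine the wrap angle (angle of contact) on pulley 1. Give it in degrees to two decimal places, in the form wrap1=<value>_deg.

wrap1=189.45_deg

open belt: β = asin((r2−r1)/C) = asin(-7/85) = -4.7238°
wrap1 = π − 2β = 189.4477°
wrap2 = π + 2β = 170.5523°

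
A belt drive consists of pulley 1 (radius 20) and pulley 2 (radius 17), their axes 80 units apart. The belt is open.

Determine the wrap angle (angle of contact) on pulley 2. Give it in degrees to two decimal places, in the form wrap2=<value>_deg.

open belt: β = asin((r2−r1)/C) = asin(-3/80) = -2.1491°
wrap1 = π − 2β = 184.2982°
wrap2 = π + 2β = 175.7018°

wrap2=175.70_deg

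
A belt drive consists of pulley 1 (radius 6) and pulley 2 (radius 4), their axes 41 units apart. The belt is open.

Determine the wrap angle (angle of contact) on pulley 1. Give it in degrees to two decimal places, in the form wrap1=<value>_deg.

open belt: β = asin((r2−r1)/C) = asin(-2/41) = -2.7960°
wrap1 = π − 2β = 185.5921°
wrap2 = π + 2β = 174.4079°

wrap1=185.59_deg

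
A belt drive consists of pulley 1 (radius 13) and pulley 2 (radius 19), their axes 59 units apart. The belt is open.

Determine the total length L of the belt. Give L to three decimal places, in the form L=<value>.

open belt: β = asin((r2−r1)/C) = asin(6/59) = 5.8368°
wrap1 = π − 2β = 168.3264°
wrap2 = π + 2β = 191.6736°
tangent length = C·cosβ = 58.6941
L = r1·wrap1 + r2·wrap2 + 2·C·cosβ = 13·2.9379 + 19·3.3453 + 2·58.6941 = 219.1417

L=219.142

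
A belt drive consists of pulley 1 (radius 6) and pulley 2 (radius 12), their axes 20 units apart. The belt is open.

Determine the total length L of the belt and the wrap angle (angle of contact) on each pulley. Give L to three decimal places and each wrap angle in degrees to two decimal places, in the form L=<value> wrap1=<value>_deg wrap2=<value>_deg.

L=98.363 wrap1=145.08_deg wrap2=214.92_deg

open belt: β = asin((r2−r1)/C) = asin(6/20) = 17.4576°
wrap1 = π − 2β = 145.0848°
wrap2 = π + 2β = 214.9152°
tangent length = C·cosβ = 19.0788
L = r1·wrap1 + r2·wrap2 + 2·C·cosβ = 6·2.5322 + 12·3.7510 + 2·19.0788 = 98.3625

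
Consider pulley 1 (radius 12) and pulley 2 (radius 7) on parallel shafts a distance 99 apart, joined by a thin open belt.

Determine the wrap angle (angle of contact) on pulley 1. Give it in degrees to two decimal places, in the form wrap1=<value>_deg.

open belt: β = asin((r2−r1)/C) = asin(-5/99) = -2.8950°
wrap1 = π − 2β = 185.7899°
wrap2 = π + 2β = 174.2101°

wrap1=185.79_deg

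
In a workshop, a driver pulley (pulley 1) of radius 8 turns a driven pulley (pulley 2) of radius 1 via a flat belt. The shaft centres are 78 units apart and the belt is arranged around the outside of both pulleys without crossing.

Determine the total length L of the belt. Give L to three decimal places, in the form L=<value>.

L=184.903

open belt: β = asin((r2−r1)/C) = asin(-7/78) = -5.1489°
wrap1 = π − 2β = 190.2977°
wrap2 = π + 2β = 169.7023°
tangent length = C·cosβ = 77.6853
L = r1·wrap1 + r2·wrap2 + 2·C·cosβ = 8·3.3213 + 1·2.9619 + 2·77.6853 = 184.9030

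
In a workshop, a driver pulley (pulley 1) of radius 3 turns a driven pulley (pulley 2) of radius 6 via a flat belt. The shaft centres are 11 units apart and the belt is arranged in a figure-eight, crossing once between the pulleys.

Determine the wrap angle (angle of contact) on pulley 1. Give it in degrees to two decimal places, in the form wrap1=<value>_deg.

crossed belt: β = asin((r1+r2)/C) = asin(9/11) = 54.9032°
wrap1 = wrap2 = π + 2β = 289.8064°

wrap1=289.81_deg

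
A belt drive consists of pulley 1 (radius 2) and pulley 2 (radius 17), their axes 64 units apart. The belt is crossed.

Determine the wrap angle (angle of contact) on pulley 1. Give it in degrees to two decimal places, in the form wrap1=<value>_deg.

wrap1=214.54_deg

crossed belt: β = asin((r1+r2)/C) = asin(19/64) = 17.2700°
wrap1 = wrap2 = π + 2β = 214.5400°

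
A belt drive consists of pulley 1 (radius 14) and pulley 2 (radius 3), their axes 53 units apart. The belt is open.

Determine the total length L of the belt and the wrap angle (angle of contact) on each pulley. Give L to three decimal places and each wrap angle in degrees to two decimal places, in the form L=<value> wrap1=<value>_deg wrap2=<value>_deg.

open belt: β = asin((r2−r1)/C) = asin(-11/53) = -11.9786°
wrap1 = π − 2β = 203.9573°
wrap2 = π + 2β = 156.0427°
tangent length = C·cosβ = 51.8459
L = r1·wrap1 + r2·wrap2 + 2·C·cosβ = 14·3.5597 + 3·2.7235 + 2·51.8459 = 161.6984

L=161.698 wrap1=203.96_deg wrap2=156.04_deg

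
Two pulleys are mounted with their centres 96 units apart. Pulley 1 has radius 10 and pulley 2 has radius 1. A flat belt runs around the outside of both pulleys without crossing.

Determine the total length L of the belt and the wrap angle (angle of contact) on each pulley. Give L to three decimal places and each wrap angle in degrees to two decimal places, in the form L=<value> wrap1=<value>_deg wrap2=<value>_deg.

L=227.402 wrap1=190.76_deg wrap2=169.24_deg

open belt: β = asin((r2−r1)/C) = asin(-9/96) = -5.3794°
wrap1 = π − 2β = 190.7588°
wrap2 = π + 2β = 169.2412°
tangent length = C·cosβ = 95.5772
L = r1·wrap1 + r2·wrap2 + 2·C·cosβ = 10·3.3294 + 1·2.9538 + 2·95.5772 = 227.4019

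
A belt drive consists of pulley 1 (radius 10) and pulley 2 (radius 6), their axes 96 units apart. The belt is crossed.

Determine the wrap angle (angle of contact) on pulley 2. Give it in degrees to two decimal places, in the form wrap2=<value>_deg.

wrap2=199.19_deg

crossed belt: β = asin((r1+r2)/C) = asin(16/96) = 9.5941°
wrap1 = wrap2 = π + 2β = 199.1881°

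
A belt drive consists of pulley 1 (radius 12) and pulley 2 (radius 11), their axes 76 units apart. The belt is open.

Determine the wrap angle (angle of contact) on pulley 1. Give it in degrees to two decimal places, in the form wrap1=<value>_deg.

wrap1=181.51_deg

open belt: β = asin((r2−r1)/C) = asin(-1/76) = -0.7539°
wrap1 = π − 2β = 181.5078°
wrap2 = π + 2β = 178.4922°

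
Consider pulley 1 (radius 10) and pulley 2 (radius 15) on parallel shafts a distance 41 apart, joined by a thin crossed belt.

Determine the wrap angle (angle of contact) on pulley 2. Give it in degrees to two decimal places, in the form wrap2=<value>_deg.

crossed belt: β = asin((r1+r2)/C) = asin(25/41) = 37.5719°
wrap1 = wrap2 = π + 2β = 255.1437°

wrap2=255.14_deg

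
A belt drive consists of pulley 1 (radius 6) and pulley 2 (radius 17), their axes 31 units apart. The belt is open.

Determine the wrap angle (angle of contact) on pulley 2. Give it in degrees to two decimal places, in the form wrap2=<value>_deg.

wrap2=221.57_deg

open belt: β = asin((r2−r1)/C) = asin(11/31) = 20.7836°
wrap1 = π − 2β = 138.4329°
wrap2 = π + 2β = 221.5671°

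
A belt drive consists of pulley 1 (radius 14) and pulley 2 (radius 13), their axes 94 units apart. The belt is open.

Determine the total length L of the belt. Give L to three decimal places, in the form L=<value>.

open belt: β = asin((r2−r1)/C) = asin(-1/94) = -0.6095°
wrap1 = π − 2β = 181.2191°
wrap2 = π + 2β = 178.7809°
tangent length = C·cosβ = 93.9947
L = r1·wrap1 + r2·wrap2 + 2·C·cosβ = 14·3.1629 + 13·3.1203 + 2·93.9947 = 272.8336

L=272.834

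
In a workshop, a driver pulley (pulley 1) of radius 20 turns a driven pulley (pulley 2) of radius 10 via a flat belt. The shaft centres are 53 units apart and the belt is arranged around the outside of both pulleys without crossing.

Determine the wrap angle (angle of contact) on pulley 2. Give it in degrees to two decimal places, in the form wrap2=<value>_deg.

wrap2=158.25_deg

open belt: β = asin((r2−r1)/C) = asin(-10/53) = -10.8757°
wrap1 = π − 2β = 201.7514°
wrap2 = π + 2β = 158.2486°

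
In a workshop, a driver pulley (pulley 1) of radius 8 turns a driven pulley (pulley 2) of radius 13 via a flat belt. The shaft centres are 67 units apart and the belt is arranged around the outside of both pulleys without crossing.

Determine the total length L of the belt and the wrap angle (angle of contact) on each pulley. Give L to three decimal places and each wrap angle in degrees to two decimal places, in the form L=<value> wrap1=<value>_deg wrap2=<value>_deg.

L=200.347 wrap1=171.44_deg wrap2=188.56_deg

open belt: β = asin((r2−r1)/C) = asin(5/67) = 4.2798°
wrap1 = π − 2β = 171.4404°
wrap2 = π + 2β = 188.5596°
tangent length = C·cosβ = 66.8132
L = r1·wrap1 + r2·wrap2 + 2·C·cosβ = 8·2.9922 + 13·3.2910 + 2·66.8132 = 200.3468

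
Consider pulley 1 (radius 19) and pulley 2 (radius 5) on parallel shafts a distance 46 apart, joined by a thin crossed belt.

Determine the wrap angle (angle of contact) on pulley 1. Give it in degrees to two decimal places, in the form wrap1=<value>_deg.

crossed belt: β = asin((r1+r2)/C) = asin(24/46) = 31.4490°
wrap1 = wrap2 = π + 2β = 242.8980°

wrap1=242.90_deg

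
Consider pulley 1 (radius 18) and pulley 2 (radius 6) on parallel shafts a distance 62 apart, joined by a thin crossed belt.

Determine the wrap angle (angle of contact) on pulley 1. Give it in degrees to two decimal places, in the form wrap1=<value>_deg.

crossed belt: β = asin((r1+r2)/C) = asin(24/62) = 22.7740°
wrap1 = wrap2 = π + 2β = 225.5479°

wrap1=225.55_deg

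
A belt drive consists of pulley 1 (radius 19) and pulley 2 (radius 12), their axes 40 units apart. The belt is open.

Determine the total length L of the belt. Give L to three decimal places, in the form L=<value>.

open belt: β = asin((r2−r1)/C) = asin(-7/40) = -10.0787°
wrap1 = π − 2β = 200.1573°
wrap2 = π + 2β = 159.8427°
tangent length = C·cosβ = 39.3827
L = r1·wrap1 + r2·wrap2 + 2·C·cosβ = 19·3.4934 + 12·2.7898 + 2·39.3827 = 178.6175

L=178.618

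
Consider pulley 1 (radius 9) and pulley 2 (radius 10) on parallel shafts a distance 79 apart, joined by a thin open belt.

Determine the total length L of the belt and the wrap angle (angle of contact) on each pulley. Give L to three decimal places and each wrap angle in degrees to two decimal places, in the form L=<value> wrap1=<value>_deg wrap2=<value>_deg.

L=217.703 wrap1=178.55_deg wrap2=181.45_deg

open belt: β = asin((r2−r1)/C) = asin(1/79) = 0.7253°
wrap1 = π − 2β = 178.5494°
wrap2 = π + 2β = 181.4506°
tangent length = C·cosβ = 78.9937
L = r1·wrap1 + r2·wrap2 + 2·C·cosβ = 9·3.1163 + 10·3.1669 + 2·78.9937 = 217.7029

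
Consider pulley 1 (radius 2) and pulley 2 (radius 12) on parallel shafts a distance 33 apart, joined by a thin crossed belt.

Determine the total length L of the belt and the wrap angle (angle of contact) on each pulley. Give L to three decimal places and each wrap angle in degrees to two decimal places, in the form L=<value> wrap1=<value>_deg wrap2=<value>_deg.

L=116.016 wrap1=230.21_deg wrap2=230.21_deg

crossed belt: β = asin((r1+r2)/C) = asin(14/33) = 25.1027°
wrap1 = wrap2 = π + 2β = 230.2054°
tangent length = C·cosβ = 29.8831
L = (r1+r2)·wrap + 2·C·cosβ = 14·4.0178 + 2·29.8831 = 116.0160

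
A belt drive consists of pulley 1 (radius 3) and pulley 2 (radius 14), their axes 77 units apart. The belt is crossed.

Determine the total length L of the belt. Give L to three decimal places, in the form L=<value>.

crossed belt: β = asin((r1+r2)/C) = asin(17/77) = 12.7548°
wrap1 = wrap2 = π + 2β = 205.5096°
tangent length = C·cosβ = 75.0999
L = (r1+r2)·wrap + 2·C·cosβ = 17·3.5868 + 2·75.0999 = 211.1758

L=211.176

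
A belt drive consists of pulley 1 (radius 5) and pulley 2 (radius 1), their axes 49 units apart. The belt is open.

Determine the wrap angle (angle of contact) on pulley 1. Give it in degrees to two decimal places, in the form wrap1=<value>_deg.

wrap1=189.36_deg

open belt: β = asin((r2−r1)/C) = asin(-4/49) = -4.6824°
wrap1 = π − 2β = 189.3648°
wrap2 = π + 2β = 170.6352°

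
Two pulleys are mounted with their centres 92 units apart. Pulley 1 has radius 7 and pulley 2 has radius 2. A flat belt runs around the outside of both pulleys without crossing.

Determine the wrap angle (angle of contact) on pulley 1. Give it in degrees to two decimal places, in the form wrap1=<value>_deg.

wrap1=186.23_deg

open belt: β = asin((r2−r1)/C) = asin(-5/92) = -3.1154°
wrap1 = π − 2β = 186.2309°
wrap2 = π + 2β = 173.7691°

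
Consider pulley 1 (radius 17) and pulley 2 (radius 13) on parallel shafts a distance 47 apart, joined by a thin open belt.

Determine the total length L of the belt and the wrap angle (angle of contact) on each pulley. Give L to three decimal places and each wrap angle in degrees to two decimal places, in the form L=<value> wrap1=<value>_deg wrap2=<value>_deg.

open belt: β = asin((r2−r1)/C) = asin(-4/47) = -4.8821°
wrap1 = π − 2β = 189.7643°
wrap2 = π + 2β = 170.2357°
tangent length = C·cosβ = 46.8295
L = r1·wrap1 + r2·wrap2 + 2·C·cosβ = 17·3.3120 + 13·2.9712 + 2·46.8295 = 188.5884

L=188.588 wrap1=189.76_deg wrap2=170.24_deg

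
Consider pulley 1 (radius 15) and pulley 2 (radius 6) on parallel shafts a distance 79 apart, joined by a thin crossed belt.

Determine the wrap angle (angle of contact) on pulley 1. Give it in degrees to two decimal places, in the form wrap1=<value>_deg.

crossed belt: β = asin((r1+r2)/C) = asin(21/79) = 15.4158°
wrap1 = wrap2 = π + 2β = 210.8317°

wrap1=210.83_deg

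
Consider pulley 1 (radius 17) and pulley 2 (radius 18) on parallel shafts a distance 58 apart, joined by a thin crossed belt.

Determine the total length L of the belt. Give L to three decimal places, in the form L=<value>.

L=247.802

crossed belt: β = asin((r1+r2)/C) = asin(35/58) = 37.1173°
wrap1 = wrap2 = π + 2β = 254.2345°
tangent length = C·cosβ = 46.2493
L = (r1+r2)·wrap + 2·C·cosβ = 35·4.4372 + 2·46.2493 = 247.8017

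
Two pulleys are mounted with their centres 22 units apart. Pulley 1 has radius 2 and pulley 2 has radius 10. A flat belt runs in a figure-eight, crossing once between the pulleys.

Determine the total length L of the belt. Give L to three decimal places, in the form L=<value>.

crossed belt: β = asin((r1+r2)/C) = asin(12/22) = 33.0557°
wrap1 = wrap2 = π + 2β = 246.1115°
tangent length = C·cosβ = 18.4391
L = (r1+r2)·wrap + 2·C·cosβ = 12·4.2955 + 2·18.4391 = 88.4236

L=88.424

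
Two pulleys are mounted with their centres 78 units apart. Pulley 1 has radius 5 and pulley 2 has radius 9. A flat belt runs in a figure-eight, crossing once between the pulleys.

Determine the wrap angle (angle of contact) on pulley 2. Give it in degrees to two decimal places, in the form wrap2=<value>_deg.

wrap2=200.68_deg

crossed belt: β = asin((r1+r2)/C) = asin(14/78) = 10.3399°
wrap1 = wrap2 = π + 2β = 200.6798°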